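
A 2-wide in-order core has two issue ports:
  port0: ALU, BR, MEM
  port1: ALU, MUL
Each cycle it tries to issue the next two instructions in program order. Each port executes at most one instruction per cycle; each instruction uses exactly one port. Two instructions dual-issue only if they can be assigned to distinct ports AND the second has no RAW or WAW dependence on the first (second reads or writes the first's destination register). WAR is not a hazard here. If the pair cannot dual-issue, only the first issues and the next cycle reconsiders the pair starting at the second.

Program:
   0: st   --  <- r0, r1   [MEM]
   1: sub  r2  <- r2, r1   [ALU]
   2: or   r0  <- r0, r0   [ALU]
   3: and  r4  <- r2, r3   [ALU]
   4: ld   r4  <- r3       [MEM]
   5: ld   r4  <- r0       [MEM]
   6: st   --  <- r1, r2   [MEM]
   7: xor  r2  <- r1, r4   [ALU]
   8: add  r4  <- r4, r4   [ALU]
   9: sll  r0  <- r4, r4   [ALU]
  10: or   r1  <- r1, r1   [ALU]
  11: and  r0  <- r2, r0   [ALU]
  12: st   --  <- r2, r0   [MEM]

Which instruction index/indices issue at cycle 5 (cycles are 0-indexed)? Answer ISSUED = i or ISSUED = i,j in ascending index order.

ISSUED = 8

t=0 i0+i1:st;sub ; 2-wide
t=1 i2+i3:or;and ; 2-wide
t=2 i4:ld ; no-port MEM/MEM
t=3 i5:ld ; no-port MEM/MEM
t=4 i6+i7:st;xor ; 2-wide
t=5 i8:add ; RAW r4
t=6 i9+i10:sll;or ; 2-wide
t=7 i11:and ; RAW r0
t=8 i12:st ; tail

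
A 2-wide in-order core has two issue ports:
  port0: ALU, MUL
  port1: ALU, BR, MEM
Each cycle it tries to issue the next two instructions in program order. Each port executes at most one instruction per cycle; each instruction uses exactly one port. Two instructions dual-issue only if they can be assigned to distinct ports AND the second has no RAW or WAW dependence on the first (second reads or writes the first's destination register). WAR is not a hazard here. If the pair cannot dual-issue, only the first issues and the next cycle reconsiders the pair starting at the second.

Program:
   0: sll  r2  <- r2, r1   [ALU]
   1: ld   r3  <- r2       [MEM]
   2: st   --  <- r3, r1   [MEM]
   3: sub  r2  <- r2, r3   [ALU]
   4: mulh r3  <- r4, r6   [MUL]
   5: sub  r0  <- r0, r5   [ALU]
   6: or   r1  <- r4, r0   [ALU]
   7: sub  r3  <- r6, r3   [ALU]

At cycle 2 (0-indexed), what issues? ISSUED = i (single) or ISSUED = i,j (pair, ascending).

t=0 i0:sll ; RAW r2
t=1 i1:ld ; no-port MEM/MEM
t=2 i2,i3:st sub ; pair
t=3 i4,i5:mulh sub ; pair
t=4 i6,i7:or sub ; pair

ISSUED = 2,3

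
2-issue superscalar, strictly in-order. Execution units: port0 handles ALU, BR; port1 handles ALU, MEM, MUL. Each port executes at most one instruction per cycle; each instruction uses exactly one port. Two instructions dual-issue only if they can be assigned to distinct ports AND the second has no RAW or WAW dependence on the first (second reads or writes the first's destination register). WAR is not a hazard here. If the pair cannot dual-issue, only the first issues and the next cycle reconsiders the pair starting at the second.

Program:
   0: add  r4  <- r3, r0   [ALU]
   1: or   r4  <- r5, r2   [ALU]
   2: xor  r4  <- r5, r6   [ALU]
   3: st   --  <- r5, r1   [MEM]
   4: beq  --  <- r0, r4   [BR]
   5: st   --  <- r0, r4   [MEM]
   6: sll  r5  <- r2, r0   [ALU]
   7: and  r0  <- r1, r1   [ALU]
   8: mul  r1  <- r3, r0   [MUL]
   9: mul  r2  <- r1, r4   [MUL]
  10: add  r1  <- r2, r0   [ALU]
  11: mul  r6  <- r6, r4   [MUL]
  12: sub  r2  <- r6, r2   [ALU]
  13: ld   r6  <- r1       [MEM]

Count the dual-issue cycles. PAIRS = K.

c0: i0 add.ALU  WAW r4
c1: i1 or.ALU  WAW r4
c2: i2+i3 xor.ALU/st.MEM  dual
c3: i4+i5 beq.BR/st.MEM  dual
c4: i6+i7 sll.ALU/and.ALU  dual
c5: i8 mul.MUL  no-port MUL/MUL
c6: i9 mul.MUL  RAW r2
c7: i10+i11 add.ALU/mul.MUL  dual
c8: i12+i13 sub.ALU/ld.MEM  dual

PAIRS = 5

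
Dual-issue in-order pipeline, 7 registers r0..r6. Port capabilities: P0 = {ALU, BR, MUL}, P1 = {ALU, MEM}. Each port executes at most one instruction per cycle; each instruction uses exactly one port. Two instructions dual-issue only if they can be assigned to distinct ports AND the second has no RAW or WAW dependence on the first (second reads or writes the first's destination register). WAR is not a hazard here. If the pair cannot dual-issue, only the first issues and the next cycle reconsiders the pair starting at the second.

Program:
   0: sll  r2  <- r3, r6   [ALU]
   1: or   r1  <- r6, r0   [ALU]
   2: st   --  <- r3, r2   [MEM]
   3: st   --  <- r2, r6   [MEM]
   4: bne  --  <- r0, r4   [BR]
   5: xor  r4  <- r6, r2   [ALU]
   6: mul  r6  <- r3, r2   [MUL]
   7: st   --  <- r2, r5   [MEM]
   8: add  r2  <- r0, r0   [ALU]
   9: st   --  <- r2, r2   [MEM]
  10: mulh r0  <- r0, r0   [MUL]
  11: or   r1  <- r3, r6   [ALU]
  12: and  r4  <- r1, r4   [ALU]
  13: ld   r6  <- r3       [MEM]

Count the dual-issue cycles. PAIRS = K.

0. sll.ALU/or.ALU @i0&i1  | 2-wide
1. st.MEM @i2  | no-port MEM/MEM
2. st.MEM/bne.BR @i3&i4  | 2-wide
3. xor.ALU/mul.MUL @i5&i6  | 2-wide
4. st.MEM/add.ALU @i7&i8  | 2-wide
5. st.MEM/mulh.MUL @i9&i10  | 2-wide
6. or.ALU @i11  | RAW r1
7. and.ALU/ld.MEM @i12&i13  | 2-wide

PAIRS = 6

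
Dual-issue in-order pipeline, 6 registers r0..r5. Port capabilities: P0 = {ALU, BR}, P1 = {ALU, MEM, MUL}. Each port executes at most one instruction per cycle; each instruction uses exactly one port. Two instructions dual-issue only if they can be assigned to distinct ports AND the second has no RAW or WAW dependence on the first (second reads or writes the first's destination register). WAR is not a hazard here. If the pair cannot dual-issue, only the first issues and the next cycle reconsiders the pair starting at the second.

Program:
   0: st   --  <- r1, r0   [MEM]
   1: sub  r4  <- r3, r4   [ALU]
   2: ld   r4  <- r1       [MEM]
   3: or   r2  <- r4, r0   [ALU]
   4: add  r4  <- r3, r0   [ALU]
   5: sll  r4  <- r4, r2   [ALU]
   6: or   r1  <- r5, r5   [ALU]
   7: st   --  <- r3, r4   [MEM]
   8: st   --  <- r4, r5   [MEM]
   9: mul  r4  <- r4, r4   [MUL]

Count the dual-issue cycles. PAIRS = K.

PAIRS = 3

t=0 i0/i1:st sub ; dual
t=1 i2:ld ; RAW r4
t=2 i3/i4:or add ; dual
t=3 i5/i6:sll or ; dual
t=4 i7:st ; no-port MEM/MEM
t=5 i8:st ; no-port MEM/MUL
t=6 i9:mul ; tail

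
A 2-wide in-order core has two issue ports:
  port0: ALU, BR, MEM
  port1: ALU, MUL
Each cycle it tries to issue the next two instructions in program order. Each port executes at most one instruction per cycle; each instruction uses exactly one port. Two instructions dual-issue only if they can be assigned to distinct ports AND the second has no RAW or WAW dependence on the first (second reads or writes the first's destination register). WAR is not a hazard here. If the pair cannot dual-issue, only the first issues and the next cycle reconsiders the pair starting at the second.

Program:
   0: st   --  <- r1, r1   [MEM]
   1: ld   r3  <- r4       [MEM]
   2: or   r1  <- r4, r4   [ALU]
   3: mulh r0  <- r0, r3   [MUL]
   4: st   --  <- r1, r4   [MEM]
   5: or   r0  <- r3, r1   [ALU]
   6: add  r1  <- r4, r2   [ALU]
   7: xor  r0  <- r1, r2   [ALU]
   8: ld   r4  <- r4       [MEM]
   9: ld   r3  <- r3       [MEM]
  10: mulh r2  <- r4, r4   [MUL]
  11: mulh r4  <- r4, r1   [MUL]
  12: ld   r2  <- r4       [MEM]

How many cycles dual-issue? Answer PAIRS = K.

PAIRS = 5

c0: i0 st  no-port MEM/MEM
c1: i1+i2 ld;or  dual
c2: i3+i4 mulh;st  dual
c3: i5+i6 or;add  dual
c4: i7+i8 xor;ld  dual
c5: i9+i10 ld;mulh  dual
c6: i11 mulh  RAW r4
c7: i12 ld  tail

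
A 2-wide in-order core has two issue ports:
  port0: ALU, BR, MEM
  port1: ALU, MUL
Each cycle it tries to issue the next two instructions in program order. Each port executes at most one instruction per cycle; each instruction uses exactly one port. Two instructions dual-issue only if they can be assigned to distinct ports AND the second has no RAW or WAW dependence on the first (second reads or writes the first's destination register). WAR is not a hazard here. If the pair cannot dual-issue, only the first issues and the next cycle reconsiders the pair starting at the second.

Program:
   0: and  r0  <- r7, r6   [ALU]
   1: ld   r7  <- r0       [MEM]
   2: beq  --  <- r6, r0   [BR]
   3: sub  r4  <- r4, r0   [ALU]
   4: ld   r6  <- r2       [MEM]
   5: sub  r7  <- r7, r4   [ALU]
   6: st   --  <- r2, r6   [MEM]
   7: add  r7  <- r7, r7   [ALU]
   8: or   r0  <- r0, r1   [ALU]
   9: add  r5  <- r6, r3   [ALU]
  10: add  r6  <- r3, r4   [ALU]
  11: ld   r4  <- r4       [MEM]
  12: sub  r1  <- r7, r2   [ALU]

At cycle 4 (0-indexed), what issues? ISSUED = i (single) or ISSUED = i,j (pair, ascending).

[0] i0  and  -- RAW r0
[1] i1  ld  -- no-port MEM/BR
[2] i2+i3  beq+sub  -- pair
[3] i4+i5  ld+sub  -- pair
[4] i6+i7  st+add  -- pair
[5] i8+i9  or+add  -- pair
[6] i10+i11  add+ld  -- pair
[7] i12  sub  -- tail

ISSUED = 6,7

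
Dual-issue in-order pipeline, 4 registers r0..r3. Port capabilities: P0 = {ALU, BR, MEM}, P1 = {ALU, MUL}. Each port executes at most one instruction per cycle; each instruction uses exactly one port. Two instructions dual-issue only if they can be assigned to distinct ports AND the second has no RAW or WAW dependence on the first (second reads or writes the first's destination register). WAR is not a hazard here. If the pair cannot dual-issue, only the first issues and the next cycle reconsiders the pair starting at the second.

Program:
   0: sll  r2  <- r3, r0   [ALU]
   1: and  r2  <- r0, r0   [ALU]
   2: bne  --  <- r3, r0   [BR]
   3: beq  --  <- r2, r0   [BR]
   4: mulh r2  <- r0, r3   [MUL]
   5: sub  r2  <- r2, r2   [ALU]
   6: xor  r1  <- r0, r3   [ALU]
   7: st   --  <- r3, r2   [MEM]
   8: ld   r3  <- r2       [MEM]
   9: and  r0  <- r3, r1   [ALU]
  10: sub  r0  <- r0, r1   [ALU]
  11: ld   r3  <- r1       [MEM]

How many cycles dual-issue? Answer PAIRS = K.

t=0 i0:sll.ALU ; WAW r2
t=1 i1/i2:and.ALU;bne.BR ; 2-wide
t=2 i3/i4:beq.BR;mulh.MUL ; 2-wide
t=3 i5/i6:sub.ALU;xor.ALU ; 2-wide
t=4 i7:st.MEM ; no-port MEM/MEM
t=5 i8:ld.MEM ; RAW r3
t=6 i9:and.ALU ; RAW+WAW r0
t=7 i10/i11:sub.ALU;ld.MEM ; 2-wide

PAIRS = 4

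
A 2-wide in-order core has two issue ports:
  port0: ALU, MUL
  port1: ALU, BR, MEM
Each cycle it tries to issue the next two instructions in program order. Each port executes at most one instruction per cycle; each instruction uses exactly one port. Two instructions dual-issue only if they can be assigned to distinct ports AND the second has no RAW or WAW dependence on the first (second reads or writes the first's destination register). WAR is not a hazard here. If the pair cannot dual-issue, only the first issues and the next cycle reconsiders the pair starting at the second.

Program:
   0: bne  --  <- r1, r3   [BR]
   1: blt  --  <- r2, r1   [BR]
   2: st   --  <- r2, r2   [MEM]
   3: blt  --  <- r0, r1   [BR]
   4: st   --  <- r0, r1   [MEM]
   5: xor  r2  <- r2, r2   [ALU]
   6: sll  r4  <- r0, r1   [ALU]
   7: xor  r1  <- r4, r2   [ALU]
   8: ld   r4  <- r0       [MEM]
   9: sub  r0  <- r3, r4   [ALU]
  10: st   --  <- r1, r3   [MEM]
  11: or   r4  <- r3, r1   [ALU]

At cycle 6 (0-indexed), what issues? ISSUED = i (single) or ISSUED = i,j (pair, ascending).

ISSUED = 7,8

c0: i0 bne  no-port BR/BR
c1: i1 blt  no-port BR/MEM
c2: i2 st  no-port MEM/BR
c3: i3 blt  no-port BR/MEM
c4: i4/i5 st xor  pair
c5: i6 sll  RAW r4
c6: i7/i8 xor ld  pair
c7: i9/i10 sub st  pair
c8: i11 or  tail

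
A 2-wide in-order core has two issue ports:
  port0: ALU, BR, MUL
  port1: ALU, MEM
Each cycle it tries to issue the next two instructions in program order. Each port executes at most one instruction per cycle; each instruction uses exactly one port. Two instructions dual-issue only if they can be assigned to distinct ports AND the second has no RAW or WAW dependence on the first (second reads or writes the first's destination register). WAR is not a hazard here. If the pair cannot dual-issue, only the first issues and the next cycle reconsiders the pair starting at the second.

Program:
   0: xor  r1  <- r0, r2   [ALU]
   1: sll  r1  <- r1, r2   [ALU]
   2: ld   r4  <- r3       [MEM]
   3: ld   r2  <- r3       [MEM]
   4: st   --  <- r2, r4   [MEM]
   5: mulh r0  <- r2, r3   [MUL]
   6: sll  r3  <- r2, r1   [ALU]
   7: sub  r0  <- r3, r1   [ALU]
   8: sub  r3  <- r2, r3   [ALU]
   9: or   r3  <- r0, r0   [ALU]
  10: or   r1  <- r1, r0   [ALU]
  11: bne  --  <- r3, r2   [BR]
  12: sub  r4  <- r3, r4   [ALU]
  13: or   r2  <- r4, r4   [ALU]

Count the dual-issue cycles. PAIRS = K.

0. xor.ALU @i0  | RAW+WAW r1
1. sll.ALU;ld.MEM @i1,i2  | dual
2. ld.MEM @i3  | no-port MEM/MEM
3. st.MEM;mulh.MUL @i4,i5  | dual
4. sll.ALU @i6  | RAW r3
5. sub.ALU;sub.ALU @i7,i8  | dual
6. or.ALU;or.ALU @i9,i10  | dual
7. bne.BR;sub.ALU @i11,i12  | dual
8. or.ALU @i13  | tail

PAIRS = 5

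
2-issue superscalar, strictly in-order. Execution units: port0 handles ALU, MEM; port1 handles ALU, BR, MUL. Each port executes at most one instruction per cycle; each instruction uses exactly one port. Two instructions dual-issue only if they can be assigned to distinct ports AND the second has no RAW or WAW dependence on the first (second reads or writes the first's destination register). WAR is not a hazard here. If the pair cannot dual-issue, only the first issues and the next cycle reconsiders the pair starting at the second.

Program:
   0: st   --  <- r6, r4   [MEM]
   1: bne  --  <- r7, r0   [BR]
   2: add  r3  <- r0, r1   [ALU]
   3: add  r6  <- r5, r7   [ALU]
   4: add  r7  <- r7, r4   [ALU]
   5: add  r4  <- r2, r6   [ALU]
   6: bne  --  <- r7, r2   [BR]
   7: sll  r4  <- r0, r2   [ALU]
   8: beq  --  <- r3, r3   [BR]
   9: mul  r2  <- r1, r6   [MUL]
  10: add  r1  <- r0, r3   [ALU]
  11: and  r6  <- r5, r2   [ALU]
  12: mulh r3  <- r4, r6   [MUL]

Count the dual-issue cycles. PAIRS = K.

#0 head=0: st;bne i0,i1 2-wide
#1 head=2: add;add i2,i3 2-wide
#2 head=4: add;add i4,i5 2-wide
#3 head=6: bne;sll i6,i7 2-wide
#4 head=8: beq i8 no-port BR/MUL
#5 head=9: mul;add i9,i10 2-wide
#6 head=11: and i11 RAW r6
#7 head=12: mulh i12 tail

PAIRS = 5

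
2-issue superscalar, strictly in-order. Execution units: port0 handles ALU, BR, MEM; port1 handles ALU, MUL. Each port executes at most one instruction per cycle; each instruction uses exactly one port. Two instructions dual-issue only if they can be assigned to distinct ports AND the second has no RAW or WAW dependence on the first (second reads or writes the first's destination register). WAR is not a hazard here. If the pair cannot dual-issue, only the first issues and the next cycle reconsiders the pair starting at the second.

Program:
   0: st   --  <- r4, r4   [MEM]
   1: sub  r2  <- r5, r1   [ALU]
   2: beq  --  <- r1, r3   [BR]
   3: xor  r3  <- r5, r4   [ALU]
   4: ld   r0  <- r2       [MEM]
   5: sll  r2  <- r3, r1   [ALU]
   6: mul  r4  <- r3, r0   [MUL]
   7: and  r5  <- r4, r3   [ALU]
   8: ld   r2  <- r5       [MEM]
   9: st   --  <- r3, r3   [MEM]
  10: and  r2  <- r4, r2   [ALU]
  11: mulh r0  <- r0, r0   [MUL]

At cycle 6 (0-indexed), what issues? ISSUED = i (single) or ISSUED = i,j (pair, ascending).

#0 head=0: st;sub i0&i1 pair
#1 head=2: beq;xor i2&i3 pair
#2 head=4: ld;sll i4&i5 pair
#3 head=6: mul i6 RAW r4
#4 head=7: and i7 RAW r5
#5 head=8: ld i8 no-port MEM/MEM
#6 head=9: st;and i9&i10 pair
#7 head=11: mulh i11 tail

ISSUED = 9,10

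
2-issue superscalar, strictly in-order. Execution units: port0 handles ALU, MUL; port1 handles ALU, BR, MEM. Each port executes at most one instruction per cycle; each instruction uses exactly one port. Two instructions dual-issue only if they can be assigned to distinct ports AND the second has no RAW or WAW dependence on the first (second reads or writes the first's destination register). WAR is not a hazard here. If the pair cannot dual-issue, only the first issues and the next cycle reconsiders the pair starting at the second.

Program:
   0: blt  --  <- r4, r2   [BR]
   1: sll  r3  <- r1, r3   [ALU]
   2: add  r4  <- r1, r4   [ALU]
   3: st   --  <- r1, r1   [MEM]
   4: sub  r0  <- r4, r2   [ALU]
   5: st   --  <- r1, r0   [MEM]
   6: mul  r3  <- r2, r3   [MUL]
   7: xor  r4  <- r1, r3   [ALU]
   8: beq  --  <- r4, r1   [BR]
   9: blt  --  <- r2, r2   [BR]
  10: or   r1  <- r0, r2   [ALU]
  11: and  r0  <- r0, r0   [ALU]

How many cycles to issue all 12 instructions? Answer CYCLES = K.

  cy0 -> i0/i1 (blt sll) dual
  cy1 -> i2/i3 (add st) dual
  cy2 -> i4 (sub) RAW r0
  cy3 -> i5/i6 (st mul) dual
  cy4 -> i7 (xor) RAW r4
  cy5 -> i8 (beq) no-port BR/BR
  cy6 -> i9/i10 (blt or) dual
  cy7 -> i11 (and) tail

CYCLES = 8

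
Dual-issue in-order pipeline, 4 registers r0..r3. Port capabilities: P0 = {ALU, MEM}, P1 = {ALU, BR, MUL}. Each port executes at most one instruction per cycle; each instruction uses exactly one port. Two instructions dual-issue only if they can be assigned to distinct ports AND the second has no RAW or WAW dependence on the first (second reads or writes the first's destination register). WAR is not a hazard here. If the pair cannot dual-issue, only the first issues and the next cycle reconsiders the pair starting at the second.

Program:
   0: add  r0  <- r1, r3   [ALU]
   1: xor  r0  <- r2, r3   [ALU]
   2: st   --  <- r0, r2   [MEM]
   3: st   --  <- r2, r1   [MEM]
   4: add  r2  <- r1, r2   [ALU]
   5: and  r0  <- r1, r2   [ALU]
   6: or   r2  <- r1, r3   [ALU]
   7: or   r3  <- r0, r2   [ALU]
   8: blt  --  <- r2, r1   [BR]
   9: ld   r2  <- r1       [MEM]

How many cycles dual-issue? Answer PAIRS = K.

PAIRS = 3

#0 head=0: add.ALU i0 WAW r0
#1 head=1: xor.ALU i1 RAW r0
#2 head=2: st.MEM i2 no-port MEM/MEM
#3 head=3: st.MEM+add.ALU i3,i4 dual
#4 head=5: and.ALU+or.ALU i5,i6 dual
#5 head=7: or.ALU+blt.BR i7,i8 dual
#6 head=9: ld.MEM i9 tail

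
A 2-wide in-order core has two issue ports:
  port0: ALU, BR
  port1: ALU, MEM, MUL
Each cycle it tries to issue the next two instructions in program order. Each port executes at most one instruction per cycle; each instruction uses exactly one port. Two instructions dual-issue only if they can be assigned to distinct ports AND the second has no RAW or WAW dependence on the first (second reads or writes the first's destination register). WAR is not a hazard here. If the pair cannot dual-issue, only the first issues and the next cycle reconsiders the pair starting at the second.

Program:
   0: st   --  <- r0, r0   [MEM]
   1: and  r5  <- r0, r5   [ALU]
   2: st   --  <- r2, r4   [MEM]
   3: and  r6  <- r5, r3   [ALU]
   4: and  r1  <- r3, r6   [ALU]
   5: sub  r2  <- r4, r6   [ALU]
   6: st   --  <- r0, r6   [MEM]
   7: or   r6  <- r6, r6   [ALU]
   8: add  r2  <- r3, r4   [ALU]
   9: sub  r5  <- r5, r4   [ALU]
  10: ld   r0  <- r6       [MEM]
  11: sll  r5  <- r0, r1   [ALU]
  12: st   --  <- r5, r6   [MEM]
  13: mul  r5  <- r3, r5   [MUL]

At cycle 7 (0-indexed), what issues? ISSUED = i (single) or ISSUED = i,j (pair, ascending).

[0] i0+i1  st.MEM/and.ALU  -- dual
[1] i2+i3  st.MEM/and.ALU  -- dual
[2] i4+i5  and.ALU/sub.ALU  -- dual
[3] i6+i7  st.MEM/or.ALU  -- dual
[4] i8+i9  add.ALU/sub.ALU  -- dual
[5] i10  ld.MEM  -- RAW r0
[6] i11  sll.ALU  -- RAW r5
[7] i12  st.MEM  -- no-port MEM/MUL
[8] i13  mul.MUL  -- tail

ISSUED = 12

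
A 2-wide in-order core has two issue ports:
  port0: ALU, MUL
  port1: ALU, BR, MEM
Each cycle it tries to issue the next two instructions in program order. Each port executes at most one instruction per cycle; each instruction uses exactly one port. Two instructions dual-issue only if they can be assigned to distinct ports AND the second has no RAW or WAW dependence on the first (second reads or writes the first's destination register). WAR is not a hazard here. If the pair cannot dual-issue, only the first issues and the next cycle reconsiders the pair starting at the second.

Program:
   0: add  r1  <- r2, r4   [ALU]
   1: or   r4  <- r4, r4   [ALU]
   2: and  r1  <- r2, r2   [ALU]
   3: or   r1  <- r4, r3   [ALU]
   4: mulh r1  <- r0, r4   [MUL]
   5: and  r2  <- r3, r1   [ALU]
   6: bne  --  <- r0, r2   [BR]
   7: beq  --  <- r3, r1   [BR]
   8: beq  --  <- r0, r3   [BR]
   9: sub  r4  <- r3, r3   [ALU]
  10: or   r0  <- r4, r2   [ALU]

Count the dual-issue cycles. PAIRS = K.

PAIRS = 2

  cy0 -> i0/i1 (add;or) pair
  cy1 -> i2 (and) WAW r1
  cy2 -> i3 (or) WAW r1
  cy3 -> i4 (mulh) RAW r1
  cy4 -> i5 (and) RAW r2
  cy5 -> i6 (bne) no-port BR/BR
  cy6 -> i7 (beq) no-port BR/BR
  cy7 -> i8/i9 (beq;sub) pair
  cy8 -> i10 (or) tail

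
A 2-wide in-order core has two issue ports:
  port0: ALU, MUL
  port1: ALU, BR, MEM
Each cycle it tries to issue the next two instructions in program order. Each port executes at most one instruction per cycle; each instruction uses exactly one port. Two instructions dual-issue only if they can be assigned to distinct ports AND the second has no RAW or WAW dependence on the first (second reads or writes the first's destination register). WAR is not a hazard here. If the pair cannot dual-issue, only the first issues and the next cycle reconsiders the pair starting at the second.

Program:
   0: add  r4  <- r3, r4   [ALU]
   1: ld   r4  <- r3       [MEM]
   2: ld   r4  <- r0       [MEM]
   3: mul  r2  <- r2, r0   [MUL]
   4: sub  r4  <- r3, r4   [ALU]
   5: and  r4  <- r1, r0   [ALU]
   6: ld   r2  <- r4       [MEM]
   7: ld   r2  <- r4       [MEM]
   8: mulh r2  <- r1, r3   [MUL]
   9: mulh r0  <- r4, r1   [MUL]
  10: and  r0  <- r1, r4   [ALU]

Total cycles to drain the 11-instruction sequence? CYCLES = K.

CYCLES = 10

0. add.ALU @i0  | WAW r4
1. ld.MEM @i1  | no-port MEM/MEM
2. ld.MEM/mul.MUL @i2/i3  | 2-wide
3. sub.ALU @i4  | WAW r4
4. and.ALU @i5  | RAW r4
5. ld.MEM @i6  | no-port MEM/MEM
6. ld.MEM @i7  | WAW r2
7. mulh.MUL @i8  | no-port MUL/MUL
8. mulh.MUL @i9  | WAW r0
9. and.ALU @i10  | tail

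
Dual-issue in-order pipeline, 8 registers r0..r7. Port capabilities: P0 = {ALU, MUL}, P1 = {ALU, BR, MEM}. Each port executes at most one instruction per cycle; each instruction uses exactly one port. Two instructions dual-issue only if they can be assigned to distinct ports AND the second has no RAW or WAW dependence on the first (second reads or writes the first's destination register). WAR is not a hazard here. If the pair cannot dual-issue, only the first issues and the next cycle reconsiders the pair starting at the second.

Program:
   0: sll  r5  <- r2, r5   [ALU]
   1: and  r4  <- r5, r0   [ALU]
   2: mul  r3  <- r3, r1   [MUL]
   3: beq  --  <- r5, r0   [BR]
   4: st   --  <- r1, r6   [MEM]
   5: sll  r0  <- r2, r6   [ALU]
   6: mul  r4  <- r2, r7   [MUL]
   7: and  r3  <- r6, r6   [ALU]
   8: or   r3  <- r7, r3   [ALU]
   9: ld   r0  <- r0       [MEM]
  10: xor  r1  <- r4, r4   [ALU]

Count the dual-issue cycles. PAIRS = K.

c0: i0 sll  RAW r5
c1: i1,i2 and;mul  2-wide
c2: i3 beq  no-port BR/MEM
c3: i4,i5 st;sll  2-wide
c4: i6,i7 mul;and  2-wide
c5: i8,i9 or;ld  2-wide
c6: i10 xor  tail

PAIRS = 4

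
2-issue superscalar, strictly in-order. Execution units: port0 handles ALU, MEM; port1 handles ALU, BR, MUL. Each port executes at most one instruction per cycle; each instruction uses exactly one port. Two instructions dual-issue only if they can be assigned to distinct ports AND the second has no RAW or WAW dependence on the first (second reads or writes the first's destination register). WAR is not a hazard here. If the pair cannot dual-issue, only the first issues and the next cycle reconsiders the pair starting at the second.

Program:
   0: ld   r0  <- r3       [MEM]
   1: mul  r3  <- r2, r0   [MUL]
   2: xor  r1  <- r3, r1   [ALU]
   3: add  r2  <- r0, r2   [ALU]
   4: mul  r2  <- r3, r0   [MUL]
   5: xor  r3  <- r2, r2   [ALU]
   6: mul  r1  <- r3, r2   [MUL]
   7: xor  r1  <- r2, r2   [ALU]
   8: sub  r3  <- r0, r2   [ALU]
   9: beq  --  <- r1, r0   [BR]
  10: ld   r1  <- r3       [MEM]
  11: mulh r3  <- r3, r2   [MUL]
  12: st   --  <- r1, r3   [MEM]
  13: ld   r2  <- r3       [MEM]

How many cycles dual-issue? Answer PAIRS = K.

0. ld.MEM @i0  | RAW r0
1. mul.MUL @i1  | RAW r3
2. xor.ALU add.ALU @i2&i3  | pair
3. mul.MUL @i4  | RAW r2
4. xor.ALU @i5  | RAW r3
5. mul.MUL @i6  | WAW r1
6. xor.ALU sub.ALU @i7&i8  | pair
7. beq.BR ld.MEM @i9&i10  | pair
8. mulh.MUL @i11  | RAW r3
9. st.MEM @i12  | no-port MEM/MEM
10. ld.MEM @i13  | tail

PAIRS = 3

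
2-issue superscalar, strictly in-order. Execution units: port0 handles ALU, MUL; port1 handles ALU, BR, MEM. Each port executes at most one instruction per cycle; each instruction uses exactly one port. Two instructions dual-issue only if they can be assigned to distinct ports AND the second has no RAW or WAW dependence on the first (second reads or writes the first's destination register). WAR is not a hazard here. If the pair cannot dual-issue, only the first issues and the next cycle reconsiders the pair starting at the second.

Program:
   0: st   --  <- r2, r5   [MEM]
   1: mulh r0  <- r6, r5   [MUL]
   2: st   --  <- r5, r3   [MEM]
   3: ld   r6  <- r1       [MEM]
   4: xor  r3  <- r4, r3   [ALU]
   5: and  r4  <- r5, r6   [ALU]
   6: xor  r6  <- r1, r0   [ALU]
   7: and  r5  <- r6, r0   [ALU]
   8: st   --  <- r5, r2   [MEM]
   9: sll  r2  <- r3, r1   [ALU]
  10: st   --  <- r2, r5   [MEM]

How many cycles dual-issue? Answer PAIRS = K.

PAIRS = 4

  cy0 -> i0+i1 (st/mulh) 2-wide
  cy1 -> i2 (st) no-port MEM/MEM
  cy2 -> i3+i4 (ld/xor) 2-wide
  cy3 -> i5+i6 (and/xor) 2-wide
  cy4 -> i7 (and) RAW r5
  cy5 -> i8+i9 (st/sll) 2-wide
  cy6 -> i10 (st) tail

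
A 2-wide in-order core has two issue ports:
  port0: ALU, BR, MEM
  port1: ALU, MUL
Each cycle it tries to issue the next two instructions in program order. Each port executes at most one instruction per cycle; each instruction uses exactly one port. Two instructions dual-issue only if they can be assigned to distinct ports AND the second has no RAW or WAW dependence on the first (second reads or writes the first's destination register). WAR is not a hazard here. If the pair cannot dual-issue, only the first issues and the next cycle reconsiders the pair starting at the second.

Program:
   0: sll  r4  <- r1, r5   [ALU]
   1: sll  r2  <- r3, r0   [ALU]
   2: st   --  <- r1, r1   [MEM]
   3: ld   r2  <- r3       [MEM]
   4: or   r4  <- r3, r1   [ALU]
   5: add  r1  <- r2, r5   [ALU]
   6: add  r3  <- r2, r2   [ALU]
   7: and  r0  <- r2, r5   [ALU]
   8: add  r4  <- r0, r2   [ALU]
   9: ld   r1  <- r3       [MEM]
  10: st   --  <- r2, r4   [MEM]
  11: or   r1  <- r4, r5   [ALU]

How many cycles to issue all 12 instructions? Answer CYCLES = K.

CYCLES = 7

  cy0 -> i0&i1 (sll.ALU sll.ALU) dual
  cy1 -> i2 (st.MEM) no-port MEM/MEM
  cy2 -> i3&i4 (ld.MEM or.ALU) dual
  cy3 -> i5&i6 (add.ALU add.ALU) dual
  cy4 -> i7 (and.ALU) RAW r0
  cy5 -> i8&i9 (add.ALU ld.MEM) dual
  cy6 -> i10&i11 (st.MEM or.ALU) dual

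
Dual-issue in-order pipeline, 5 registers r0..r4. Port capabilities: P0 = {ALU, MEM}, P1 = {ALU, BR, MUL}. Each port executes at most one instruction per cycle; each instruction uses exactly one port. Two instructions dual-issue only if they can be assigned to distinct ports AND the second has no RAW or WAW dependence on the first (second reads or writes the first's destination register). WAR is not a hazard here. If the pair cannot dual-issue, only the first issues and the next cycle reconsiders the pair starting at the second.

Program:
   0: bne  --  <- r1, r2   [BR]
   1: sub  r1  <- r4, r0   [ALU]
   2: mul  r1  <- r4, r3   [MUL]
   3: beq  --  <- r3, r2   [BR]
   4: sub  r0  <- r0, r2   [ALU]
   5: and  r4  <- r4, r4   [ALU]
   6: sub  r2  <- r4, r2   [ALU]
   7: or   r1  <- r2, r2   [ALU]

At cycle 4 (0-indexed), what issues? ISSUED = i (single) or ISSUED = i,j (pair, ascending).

ISSUED = 6

  cy0 -> i0+i1 (bne sub) dual
  cy1 -> i2 (mul) no-port MUL/BR
  cy2 -> i3+i4 (beq sub) dual
  cy3 -> i5 (and) RAW r4
  cy4 -> i6 (sub) RAW r2
  cy5 -> i7 (or) tail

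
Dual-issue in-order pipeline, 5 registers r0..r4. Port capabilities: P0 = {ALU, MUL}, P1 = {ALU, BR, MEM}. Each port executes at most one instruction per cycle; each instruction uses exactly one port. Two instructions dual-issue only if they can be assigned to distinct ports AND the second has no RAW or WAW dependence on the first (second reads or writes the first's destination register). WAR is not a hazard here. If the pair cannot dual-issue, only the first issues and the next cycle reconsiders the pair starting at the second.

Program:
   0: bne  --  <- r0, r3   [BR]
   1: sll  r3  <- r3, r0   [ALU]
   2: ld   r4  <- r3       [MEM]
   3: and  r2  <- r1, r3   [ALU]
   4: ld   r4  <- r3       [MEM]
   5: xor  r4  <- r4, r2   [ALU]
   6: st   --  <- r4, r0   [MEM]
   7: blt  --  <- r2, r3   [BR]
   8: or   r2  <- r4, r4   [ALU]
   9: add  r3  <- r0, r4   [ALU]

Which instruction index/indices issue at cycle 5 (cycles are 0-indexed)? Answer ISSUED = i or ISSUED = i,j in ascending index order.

#0 head=0: bne+sll i0&i1 2-wide
#1 head=2: ld+and i2&i3 2-wide
#2 head=4: ld i4 RAW+WAW r4
#3 head=5: xor i5 RAW r4
#4 head=6: st i6 no-port MEM/BR
#5 head=7: blt+or i7&i8 2-wide
#6 head=9: add i9 tail

ISSUED = 7,8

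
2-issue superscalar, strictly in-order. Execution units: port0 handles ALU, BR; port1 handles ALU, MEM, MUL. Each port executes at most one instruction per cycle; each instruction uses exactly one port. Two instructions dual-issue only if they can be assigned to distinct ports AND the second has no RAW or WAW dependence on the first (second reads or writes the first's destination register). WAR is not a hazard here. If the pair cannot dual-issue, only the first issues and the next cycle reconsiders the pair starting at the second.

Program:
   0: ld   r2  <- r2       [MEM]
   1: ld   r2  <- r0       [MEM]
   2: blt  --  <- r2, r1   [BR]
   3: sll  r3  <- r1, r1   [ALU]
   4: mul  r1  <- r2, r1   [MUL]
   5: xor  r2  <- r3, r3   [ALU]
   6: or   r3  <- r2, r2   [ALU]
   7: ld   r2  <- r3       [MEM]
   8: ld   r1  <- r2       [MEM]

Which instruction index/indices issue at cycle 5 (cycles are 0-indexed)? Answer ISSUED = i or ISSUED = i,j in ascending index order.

ISSUED = 7

[0] i0  ld  -- no-port MEM/MEM
[1] i1  ld  -- RAW r2
[2] i2&i3  blt sll  -- 2-wide
[3] i4&i5  mul xor  -- 2-wide
[4] i6  or  -- RAW r3
[5] i7  ld  -- no-port MEM/MEM
[6] i8  ld  -- tail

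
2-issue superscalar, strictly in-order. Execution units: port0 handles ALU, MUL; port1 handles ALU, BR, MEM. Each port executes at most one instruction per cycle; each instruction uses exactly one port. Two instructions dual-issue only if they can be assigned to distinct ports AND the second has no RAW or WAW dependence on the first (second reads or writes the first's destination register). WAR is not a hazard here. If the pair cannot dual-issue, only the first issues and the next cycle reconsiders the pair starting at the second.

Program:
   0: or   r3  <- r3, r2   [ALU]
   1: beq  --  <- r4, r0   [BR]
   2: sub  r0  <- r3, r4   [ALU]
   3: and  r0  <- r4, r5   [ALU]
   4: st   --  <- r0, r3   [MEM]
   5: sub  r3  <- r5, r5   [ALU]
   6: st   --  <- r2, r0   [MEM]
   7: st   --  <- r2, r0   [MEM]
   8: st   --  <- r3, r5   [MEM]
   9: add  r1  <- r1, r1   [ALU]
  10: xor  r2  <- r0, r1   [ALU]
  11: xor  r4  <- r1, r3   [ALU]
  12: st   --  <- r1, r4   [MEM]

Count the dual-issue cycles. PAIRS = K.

PAIRS = 4

[0] i0/i1  or/beq  -- pair
[1] i2  sub  -- WAW r0
[2] i3  and  -- RAW r0
[3] i4/i5  st/sub  -- pair
[4] i6  st  -- no-port MEM/MEM
[5] i7  st  -- no-port MEM/MEM
[6] i8/i9  st/add  -- pair
[7] i10/i11  xor/xor  -- pair
[8] i12  st  -- tail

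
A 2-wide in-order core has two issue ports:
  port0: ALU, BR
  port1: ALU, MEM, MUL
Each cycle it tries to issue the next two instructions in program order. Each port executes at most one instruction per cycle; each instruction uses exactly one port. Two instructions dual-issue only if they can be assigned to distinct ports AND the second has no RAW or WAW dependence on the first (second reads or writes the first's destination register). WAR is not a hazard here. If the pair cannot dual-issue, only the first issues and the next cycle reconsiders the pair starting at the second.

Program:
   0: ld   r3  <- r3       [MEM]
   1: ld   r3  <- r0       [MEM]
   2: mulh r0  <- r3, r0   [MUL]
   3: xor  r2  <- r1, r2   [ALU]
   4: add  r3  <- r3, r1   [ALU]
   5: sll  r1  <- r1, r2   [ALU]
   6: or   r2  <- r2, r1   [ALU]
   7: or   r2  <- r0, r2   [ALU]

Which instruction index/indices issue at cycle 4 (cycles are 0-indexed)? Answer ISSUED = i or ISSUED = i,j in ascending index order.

#0 head=0: ld.MEM i0 no-port MEM/MEM
#1 head=1: ld.MEM i1 no-port MEM/MUL
#2 head=2: mulh.MUL xor.ALU i2+i3 2-wide
#3 head=4: add.ALU sll.ALU i4+i5 2-wide
#4 head=6: or.ALU i6 RAW+WAW r2
#5 head=7: or.ALU i7 tail

ISSUED = 6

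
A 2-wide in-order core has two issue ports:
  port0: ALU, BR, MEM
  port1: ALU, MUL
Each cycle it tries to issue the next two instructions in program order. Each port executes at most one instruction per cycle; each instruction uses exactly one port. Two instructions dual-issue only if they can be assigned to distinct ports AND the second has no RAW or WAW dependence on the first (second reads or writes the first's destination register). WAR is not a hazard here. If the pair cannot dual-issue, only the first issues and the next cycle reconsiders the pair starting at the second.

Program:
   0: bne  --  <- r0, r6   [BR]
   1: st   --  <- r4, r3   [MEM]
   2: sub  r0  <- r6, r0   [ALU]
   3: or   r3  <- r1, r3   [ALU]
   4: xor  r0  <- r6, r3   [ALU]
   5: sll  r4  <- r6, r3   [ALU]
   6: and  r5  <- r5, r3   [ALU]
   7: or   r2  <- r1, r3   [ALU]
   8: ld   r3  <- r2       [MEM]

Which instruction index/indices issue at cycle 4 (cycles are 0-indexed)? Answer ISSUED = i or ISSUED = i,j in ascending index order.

ISSUED = 6,7

0. bne.BR @i0  | no-port BR/MEM
1. st.MEM+sub.ALU @i1,i2  | 2-wide
2. or.ALU @i3  | RAW r3
3. xor.ALU+sll.ALU @i4,i5  | 2-wide
4. and.ALU+or.ALU @i6,i7  | 2-wide
5. ld.MEM @i8  | tail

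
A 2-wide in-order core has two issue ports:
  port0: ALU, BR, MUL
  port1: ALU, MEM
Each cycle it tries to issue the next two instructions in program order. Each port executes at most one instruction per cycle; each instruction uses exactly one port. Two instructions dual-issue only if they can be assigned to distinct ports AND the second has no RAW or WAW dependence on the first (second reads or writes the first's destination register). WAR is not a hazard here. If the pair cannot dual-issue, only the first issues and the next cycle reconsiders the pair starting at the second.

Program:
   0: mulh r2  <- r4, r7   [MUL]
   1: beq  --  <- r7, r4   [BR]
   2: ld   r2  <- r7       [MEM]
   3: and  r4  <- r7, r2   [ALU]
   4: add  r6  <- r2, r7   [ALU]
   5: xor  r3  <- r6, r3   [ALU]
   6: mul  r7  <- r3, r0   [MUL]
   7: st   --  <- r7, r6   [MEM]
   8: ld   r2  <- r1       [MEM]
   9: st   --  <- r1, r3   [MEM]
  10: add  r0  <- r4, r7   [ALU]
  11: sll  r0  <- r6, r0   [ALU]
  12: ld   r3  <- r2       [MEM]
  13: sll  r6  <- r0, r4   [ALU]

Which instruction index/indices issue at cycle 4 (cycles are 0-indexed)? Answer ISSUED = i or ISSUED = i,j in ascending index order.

t=0 i0:mulh ; no-port MUL/BR
t=1 i1,i2:beq ld ; 2-wide
t=2 i3,i4:and add ; 2-wide
t=3 i5:xor ; RAW r3
t=4 i6:mul ; RAW r7
t=5 i7:st ; no-port MEM/MEM
t=6 i8:ld ; no-port MEM/MEM
t=7 i9,i10:st add ; 2-wide
t=8 i11,i12:sll ld ; 2-wide
t=9 i13:sll ; tail

ISSUED = 6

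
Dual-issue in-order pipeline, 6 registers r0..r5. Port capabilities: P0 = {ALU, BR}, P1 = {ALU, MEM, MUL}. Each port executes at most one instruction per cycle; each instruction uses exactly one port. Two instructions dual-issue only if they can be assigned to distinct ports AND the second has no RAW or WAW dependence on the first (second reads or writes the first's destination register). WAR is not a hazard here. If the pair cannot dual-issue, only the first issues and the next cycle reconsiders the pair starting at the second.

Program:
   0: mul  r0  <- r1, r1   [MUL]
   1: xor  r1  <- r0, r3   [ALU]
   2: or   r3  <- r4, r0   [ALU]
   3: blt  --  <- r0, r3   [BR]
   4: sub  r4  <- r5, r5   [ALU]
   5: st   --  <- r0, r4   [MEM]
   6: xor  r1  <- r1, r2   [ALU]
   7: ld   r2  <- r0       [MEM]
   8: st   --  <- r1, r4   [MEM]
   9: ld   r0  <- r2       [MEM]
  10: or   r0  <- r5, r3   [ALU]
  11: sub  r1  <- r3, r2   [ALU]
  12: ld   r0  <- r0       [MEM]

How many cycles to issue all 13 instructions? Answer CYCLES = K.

CYCLES = 9

#0 head=0: mul.MUL i0 RAW r0
#1 head=1: xor.ALU/or.ALU i1/i2 pair
#2 head=3: blt.BR/sub.ALU i3/i4 pair
#3 head=5: st.MEM/xor.ALU i5/i6 pair
#4 head=7: ld.MEM i7 no-port MEM/MEM
#5 head=8: st.MEM i8 no-port MEM/MEM
#6 head=9: ld.MEM i9 WAW r0
#7 head=10: or.ALU/sub.ALU i10/i11 pair
#8 head=12: ld.MEM i12 tail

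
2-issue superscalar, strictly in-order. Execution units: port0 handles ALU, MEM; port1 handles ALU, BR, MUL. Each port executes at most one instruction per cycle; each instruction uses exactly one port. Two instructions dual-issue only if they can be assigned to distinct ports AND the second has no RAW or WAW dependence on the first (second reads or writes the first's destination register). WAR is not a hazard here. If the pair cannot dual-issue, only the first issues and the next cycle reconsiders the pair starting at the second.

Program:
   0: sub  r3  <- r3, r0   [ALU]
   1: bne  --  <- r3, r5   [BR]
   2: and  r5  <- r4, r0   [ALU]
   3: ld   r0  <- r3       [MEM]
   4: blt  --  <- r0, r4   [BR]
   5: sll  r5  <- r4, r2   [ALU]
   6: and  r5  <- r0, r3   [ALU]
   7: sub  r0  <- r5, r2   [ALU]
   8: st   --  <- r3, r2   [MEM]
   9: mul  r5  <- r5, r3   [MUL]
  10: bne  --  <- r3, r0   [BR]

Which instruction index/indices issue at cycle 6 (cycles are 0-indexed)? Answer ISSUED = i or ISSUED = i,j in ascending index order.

ISSUED = 9

#0 head=0: sub.ALU i0 RAW r3
#1 head=1: bne.BR+and.ALU i1+i2 2-wide
#2 head=3: ld.MEM i3 RAW r0
#3 head=4: blt.BR+sll.ALU i4+i5 2-wide
#4 head=6: and.ALU i6 RAW r5
#5 head=7: sub.ALU+st.MEM i7+i8 2-wide
#6 head=9: mul.MUL i9 no-port MUL/BR
#7 head=10: bne.BR i10 tail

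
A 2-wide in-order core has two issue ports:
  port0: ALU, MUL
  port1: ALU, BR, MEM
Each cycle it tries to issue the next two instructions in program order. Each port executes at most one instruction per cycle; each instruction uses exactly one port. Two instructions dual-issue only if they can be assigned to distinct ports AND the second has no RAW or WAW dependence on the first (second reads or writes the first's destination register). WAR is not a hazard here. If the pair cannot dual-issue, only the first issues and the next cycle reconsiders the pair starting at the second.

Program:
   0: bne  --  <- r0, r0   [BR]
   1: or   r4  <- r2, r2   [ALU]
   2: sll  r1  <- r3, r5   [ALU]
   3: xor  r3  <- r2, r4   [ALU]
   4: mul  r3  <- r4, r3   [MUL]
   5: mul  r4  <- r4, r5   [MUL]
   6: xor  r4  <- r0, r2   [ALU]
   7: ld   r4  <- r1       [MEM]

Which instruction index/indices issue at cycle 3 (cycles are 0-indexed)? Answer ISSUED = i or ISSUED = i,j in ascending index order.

ISSUED = 5

#0 head=0: bne.BR;or.ALU i0,i1 2-wide
#1 head=2: sll.ALU;xor.ALU i2,i3 2-wide
#2 head=4: mul.MUL i4 no-port MUL/MUL
#3 head=5: mul.MUL i5 WAW r4
#4 head=6: xor.ALU i6 WAW r4
#5 head=7: ld.MEM i7 tail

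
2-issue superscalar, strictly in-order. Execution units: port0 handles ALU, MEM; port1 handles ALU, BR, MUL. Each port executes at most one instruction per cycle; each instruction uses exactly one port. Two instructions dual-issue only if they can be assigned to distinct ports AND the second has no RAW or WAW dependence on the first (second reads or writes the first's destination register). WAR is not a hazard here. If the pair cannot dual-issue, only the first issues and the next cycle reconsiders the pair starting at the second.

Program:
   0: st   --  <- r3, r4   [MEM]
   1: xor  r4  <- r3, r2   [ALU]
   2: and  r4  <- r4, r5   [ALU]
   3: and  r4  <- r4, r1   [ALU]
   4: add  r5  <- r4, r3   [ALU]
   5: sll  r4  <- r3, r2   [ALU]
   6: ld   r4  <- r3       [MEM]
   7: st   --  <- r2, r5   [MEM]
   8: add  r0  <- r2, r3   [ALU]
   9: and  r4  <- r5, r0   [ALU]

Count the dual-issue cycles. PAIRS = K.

c0: i0,i1 st.MEM;xor.ALU  dual
c1: i2 and.ALU  RAW+WAW r4
c2: i3 and.ALU  RAW r4
c3: i4,i5 add.ALU;sll.ALU  dual
c4: i6 ld.MEM  no-port MEM/MEM
c5: i7,i8 st.MEM;add.ALU  dual
c6: i9 and.ALU  tail

PAIRS = 3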